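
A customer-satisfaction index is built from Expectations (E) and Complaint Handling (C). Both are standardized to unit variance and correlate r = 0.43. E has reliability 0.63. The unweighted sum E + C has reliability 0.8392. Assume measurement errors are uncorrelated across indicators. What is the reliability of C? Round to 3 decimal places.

Var(E+C) = 2 + 2·0.43 = 2.860.
True-score variance = ρ_E + ρ_C + 2·0.43, so 0.8392 = (0.63 + ρ_C + 0.86) / 2.860.
ρ_C = 0.8392·2.860 − 0.63 − 0.86 = 0.910.

0.910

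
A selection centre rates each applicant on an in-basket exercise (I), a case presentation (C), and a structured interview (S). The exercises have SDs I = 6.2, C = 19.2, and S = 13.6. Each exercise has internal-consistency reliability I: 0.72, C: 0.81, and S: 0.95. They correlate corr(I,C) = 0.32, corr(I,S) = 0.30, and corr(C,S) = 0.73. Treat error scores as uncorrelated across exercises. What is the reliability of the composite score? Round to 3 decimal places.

0.918

Var(I+C+S) = 6.2² + 19.2² + 13.6² + 2·[6.2·19.2·0.32 + 6.2·13.6·0.30 + 19.2·13.6·0.73] = 592.04 + 508.013 = 1100.05.
Because errors are independent across components, Cov(Tᵢ,Tⱼ) = Cov(Xᵢ,Xⱼ); the off-diagonal part of the true-score variance is the same as above.
True-score variance = [6.2²·0.72 + 19.2²·0.81 + 13.6²·0.95] + 508.013 = 501.987 + 508.013 = 1010.
Reliability = 1010 / 1100.05 = 0.918.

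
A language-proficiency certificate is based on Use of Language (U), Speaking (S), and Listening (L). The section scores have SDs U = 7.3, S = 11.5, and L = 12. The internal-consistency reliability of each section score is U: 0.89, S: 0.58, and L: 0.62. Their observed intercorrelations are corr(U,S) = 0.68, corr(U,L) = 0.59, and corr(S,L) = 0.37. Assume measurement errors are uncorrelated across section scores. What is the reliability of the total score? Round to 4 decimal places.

0.8211

Var(U+S+L) = 7.3² + 11.5² + 12² + 2·[7.3·11.5·0.68 + 7.3·12·0.59 + 11.5·12·0.37] = 329.54 + 319.66 = 649.2.
Under uncorrelated errors the observed covariances equal the true-score covariances, so only the own-variance terms attenuate.
True-score variance = [7.3²·0.89 + 11.5²·0.58 + 12²·0.62] + 319.66 = 213.413 + 319.66 = 533.073.
Reliability = 533.073 / 649.2 = 0.8211.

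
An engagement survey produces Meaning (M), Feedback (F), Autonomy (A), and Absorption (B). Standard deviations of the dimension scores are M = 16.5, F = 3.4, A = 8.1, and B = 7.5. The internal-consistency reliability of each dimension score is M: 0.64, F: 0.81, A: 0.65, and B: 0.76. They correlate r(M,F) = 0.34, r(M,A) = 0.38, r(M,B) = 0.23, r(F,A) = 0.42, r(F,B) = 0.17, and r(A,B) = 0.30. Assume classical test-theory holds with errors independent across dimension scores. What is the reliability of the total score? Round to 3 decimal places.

0.796

Var(M+F+A+B) = 16.5² + 3.4² + 8.1² + 7.5² + 2·[16.5·3.4·0.34 + 16.5·8.1·0.38 + 16.5·7.5·0.23 + 3.4·8.1·0.42 + 3.4·7.5·0.17 + 8.1·7.5·0.30] = 405.67 + 264.901 = 670.571.
Under uncorrelated errors the observed covariances equal the true-score covariances, so only the own-variance terms attenuate.
True-score variance = [16.5²·0.64 + 3.4²·0.81 + 8.1²·0.65 + 7.5²·0.76] + 264.901 = 269 + 264.901 = 533.901.
Reliability = 533.901 / 670.571 = 0.796.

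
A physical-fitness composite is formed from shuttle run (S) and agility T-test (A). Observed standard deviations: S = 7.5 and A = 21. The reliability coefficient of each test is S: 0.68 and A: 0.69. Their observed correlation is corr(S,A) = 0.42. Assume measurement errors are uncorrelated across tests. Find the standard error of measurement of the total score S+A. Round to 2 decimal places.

Var(total) = 497.25 + 132.3 = 629.55.
True-score variance = 342.54 + 132.3 = 474.84, so reliability = 0.7543.
Error variance = 629.55 − 474.84 = 154.71; SEM = √154.71 = 12.44.

12.44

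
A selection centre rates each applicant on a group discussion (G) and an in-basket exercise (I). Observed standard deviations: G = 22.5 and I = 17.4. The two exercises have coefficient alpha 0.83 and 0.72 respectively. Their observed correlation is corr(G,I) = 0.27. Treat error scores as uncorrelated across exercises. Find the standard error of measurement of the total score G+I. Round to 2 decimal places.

Var(total) = 809.01 + 211.41 = 1020.42.
True-score variance = 638.175 + 211.41 = 849.585, so reliability = 0.8326.
Error variance = 1020.42 − 849.585 = 170.835; SEM = √170.835 = 13.07.

13.07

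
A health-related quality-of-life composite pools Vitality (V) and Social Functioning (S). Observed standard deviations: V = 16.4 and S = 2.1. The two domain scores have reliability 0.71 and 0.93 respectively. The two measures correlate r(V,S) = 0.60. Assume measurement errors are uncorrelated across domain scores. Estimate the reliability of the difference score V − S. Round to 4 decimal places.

0.6625

Var(V−S) = 16.4² + 2.1² − 2·16.4·2.1·0.60 = 273.37 − 41.328 = 232.042.
Under uncorrelated errors the observed covariances equal the true-score covariances, so only the own-variance terms attenuate.
True-score variance = [16.4²·0.71 + 2.1²·0.93] − 41.328 = 195.063 − 41.328 = 153.735.
Reliability = 153.735 / 232.042 = 0.6625.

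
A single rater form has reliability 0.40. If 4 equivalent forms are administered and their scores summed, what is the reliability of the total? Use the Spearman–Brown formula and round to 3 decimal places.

0.727

ρ_k = kρ / (1 + (k−1)ρ) = 4·0.40 / (1 + 3·0.40) = 1.600 / 2.200 = 0.727.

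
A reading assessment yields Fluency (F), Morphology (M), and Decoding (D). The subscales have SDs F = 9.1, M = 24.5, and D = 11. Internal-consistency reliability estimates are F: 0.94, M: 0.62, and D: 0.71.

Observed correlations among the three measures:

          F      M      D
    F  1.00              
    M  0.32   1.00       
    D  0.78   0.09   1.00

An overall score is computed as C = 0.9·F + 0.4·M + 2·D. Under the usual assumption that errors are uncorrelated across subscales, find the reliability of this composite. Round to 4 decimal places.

Var(C) = 0.9²·9.1² + 0.4²·24.5² + 2²·11² + 2·[0.36·9.1·24.5·0.32 + 1.8·9.1·11·0.78 + 0.8·24.5·11·0.09] = 647.116 + 371.256 = 1018.37.
Under uncorrelated errors the observed covariances equal the true-score covariances, so only the own-variance terms attenuate.
True-score variance = [0.9²·9.1²·0.94 + 0.4²·24.5²·0.62 + 2²·11²·0.71] + 371.256 = 466.236 + 371.256 = 837.493.
Reliability = 837.493 / 1018.37 = 0.8224.

0.8224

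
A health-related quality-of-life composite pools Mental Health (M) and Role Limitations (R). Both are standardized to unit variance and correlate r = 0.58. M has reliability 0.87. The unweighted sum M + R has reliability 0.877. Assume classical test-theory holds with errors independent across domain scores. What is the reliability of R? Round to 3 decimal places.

0.741

Var(M+R) = 2 + 2·0.58 = 3.160.
True-score variance = ρ_M + ρ_R + 2·0.58, so 0.877 = (0.87 + ρ_R + 1.16) / 3.160.
ρ_R = 0.877·3.160 − 0.87 − 1.16 = 0.741.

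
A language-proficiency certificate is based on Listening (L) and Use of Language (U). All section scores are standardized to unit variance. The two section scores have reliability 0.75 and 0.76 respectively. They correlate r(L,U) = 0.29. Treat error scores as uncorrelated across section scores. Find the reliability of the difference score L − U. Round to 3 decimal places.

0.655

Var(L−U) = 1 + 1 − 2·0.29 = 2 − 0.58 = 1.42.
Under uncorrelated errors the observed covariances equal the true-score covariances, so only the own-variance terms attenuate.
True-score variance = [0.75 + 0.76] − 0.58 = 1.51 − 0.58 = 0.93.
Reliability = 0.93 / 1.42 = 0.655.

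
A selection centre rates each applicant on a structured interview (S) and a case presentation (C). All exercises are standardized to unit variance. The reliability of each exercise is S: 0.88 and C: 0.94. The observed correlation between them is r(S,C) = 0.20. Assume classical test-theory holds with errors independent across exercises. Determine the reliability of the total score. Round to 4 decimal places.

Var(S+C) = 2 + 2·[0.20] = 2 + 0.4 = 2.4.
Under uncorrelated errors the observed covariances equal the true-score covariances, so only the own-variance terms attenuate.
True-score variance = [0.88 + 0.94] + 0.4 = 1.82 + 0.4 = 2.22.
Reliability = 2.22 / 2.4 = 0.9250.

0.9250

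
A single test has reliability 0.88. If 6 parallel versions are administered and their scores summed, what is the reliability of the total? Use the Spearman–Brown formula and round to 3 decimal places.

0.978

ρ_k = kρ / (1 + (k−1)ρ) = 6·0.88 / (1 + 5·0.88) = 5.280 / 5.400 = 0.978.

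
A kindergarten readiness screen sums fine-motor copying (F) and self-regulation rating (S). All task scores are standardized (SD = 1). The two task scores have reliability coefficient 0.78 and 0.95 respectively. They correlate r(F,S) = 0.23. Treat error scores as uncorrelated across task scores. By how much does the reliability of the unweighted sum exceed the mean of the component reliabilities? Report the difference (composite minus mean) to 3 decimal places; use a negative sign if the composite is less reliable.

Var(sum) = 2 + 0.46 = 2.46; true-score variance = 1.73 + 0.46 = 2.19; composite reliability = 0.8902.
Mean component reliability = 0.8650.
Difference = 0.8902 − 0.8650 = 0.025.

0.025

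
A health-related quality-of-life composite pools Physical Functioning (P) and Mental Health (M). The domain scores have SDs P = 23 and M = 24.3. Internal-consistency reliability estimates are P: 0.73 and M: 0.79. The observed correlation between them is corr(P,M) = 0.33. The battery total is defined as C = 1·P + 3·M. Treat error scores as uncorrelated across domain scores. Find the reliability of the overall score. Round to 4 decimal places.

0.8189

Var(C) = 23² + 3²·24.3² + 2·[3·23·24.3·0.33] = 5843.41 + 1106.62 = 6950.03.
With uncorrelated errors the cross-covariances are all true-score covariance, so they carry over unchanged; only the diagonal terms shrink to ρᵢσᵢ².
True-score variance = [23²·0.73 + 3²·24.3²·0.79] + 1106.62 = 4584.55 + 1106.62 = 5691.18.
Reliability = 5691.18 / 6950.03 = 0.8189.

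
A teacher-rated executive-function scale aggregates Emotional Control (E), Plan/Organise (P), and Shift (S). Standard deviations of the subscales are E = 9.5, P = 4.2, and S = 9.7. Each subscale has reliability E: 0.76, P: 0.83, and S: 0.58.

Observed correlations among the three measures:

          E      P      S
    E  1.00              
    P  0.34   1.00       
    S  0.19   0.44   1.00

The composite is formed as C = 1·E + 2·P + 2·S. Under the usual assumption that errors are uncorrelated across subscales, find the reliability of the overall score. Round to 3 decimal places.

Var(C) = 9.5² + 2²·4.2² + 2²·9.7² + 2·[2·9.5·4.2·0.34 + 2·9.5·9.7·0.19 + 4·4.2·9.7·0.44] = 537.17 + 267.703 = 804.873.
Under uncorrelated errors the observed covariances equal the true-score covariances, so only the own-variance terms attenuate.
True-score variance = [9.5²·0.76 + 2²·4.2²·0.83 + 2²·9.7²·0.58] + 267.703 = 345.444 + 267.703 = 613.146.
Reliability = 613.146 / 804.873 = 0.762.

0.762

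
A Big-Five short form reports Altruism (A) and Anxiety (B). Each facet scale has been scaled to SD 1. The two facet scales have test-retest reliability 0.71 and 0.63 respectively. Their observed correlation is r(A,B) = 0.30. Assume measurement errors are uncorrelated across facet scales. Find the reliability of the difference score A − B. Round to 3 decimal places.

Var(A−B) = 1 + 1 − 2·0.30 = 2 − 0.6 = 1.4.
Because errors are independent across components, Cov(Tᵢ,Tⱼ) = Cov(Xᵢ,Xⱼ); the off-diagonal part of the true-score variance is the same as above.
True-score variance = [0.71 + 0.63] − 0.6 = 1.34 − 0.6 = 0.74.
Reliability = 0.74 / 1.4 = 0.529.

0.529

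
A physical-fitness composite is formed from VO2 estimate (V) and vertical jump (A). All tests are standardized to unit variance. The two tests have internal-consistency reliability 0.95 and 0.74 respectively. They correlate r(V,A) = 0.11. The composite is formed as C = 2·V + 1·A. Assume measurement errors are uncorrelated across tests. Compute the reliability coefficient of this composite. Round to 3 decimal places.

Var(C) = 2² + 1 + 2·[2·0.11] = 5 + 0.44 = 5.44.
Under uncorrelated errors the observed covariances equal the true-score covariances, so only the own-variance terms attenuate.
True-score variance = [2²·0.95 + 0.74] + 0.44 = 4.54 + 0.44 = 4.98.
Reliability = 4.98 / 5.44 = 0.915.

0.915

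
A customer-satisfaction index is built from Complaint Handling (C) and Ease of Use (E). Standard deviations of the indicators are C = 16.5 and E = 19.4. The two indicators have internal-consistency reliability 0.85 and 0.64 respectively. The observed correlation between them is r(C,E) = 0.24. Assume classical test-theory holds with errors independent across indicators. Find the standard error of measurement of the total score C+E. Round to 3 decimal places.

13.279

Var(total) = 648.61 + 153.648 = 802.258.
True-score variance = 472.283 + 153.648 = 625.931, so reliability = 0.7802.
Error variance = 802.258 − 625.931 = 176.327; SEM = √176.327 = 13.279.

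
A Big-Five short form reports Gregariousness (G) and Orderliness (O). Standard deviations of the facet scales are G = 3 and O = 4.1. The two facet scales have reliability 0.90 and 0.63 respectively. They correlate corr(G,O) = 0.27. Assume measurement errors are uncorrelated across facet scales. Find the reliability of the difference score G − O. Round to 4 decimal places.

Var(G−O) = 3² + 4.1² − 2·3·4.1·0.27 = 25.81 − 6.642 = 19.168.
With uncorrelated errors the cross-covariances are all true-score covariance, so they carry over unchanged; only the diagonal terms shrink to ρᵢσᵢ².
True-score variance = [3²·0.90 + 4.1²·0.63] − 6.642 = 18.6903 − 6.642 = 12.0483.
Reliability = 12.0483 / 19.168 = 0.6286.

0.6286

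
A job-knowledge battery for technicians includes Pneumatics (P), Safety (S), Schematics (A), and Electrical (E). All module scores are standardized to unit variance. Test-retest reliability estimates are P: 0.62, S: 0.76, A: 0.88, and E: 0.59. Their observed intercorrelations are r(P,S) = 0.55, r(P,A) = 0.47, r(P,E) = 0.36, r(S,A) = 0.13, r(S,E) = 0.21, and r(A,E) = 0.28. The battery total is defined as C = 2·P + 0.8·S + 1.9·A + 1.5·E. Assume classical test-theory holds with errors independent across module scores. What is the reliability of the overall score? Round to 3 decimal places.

Var(C) = 2² + 0.8² + 1.9² + 1.5² + 2·[1.6·0.55 + 3.8·0.47 + 3·0.36 + 1.52·0.13 + 1.2·0.21 + 2.85·0.28] = 10.5 + 9.9872 = 20.4872.
With uncorrelated errors the cross-covariances are all true-score covariance, so they carry over unchanged; only the diagonal terms shrink to ρᵢσᵢ².
True-score variance = [2²·0.62 + 0.8²·0.76 + 1.9²·0.88 + 1.5²·0.59] + 9.9872 = 7.4707 + 9.9872 = 17.4579.
Reliability = 17.4579 / 20.4872 = 0.852.

0.852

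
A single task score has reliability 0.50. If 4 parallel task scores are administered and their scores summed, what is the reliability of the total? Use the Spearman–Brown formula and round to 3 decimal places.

0.800

ρ_k = kρ / (1 + (k−1)ρ) = 4·0.50 / (1 + 3·0.50) = 2.000 / 2.500 = 0.800.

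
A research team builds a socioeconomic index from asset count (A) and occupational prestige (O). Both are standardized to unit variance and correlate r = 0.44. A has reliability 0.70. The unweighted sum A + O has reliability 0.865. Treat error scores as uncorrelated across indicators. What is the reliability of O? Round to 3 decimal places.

0.911

Var(A+O) = 2 + 2·0.44 = 2.880.
True-score variance = ρ_A + ρ_O + 2·0.44, so 0.865 = (0.70 + ρ_O + 0.88) / 2.880.
ρ_O = 0.865·2.880 − 0.70 − 0.88 = 0.911.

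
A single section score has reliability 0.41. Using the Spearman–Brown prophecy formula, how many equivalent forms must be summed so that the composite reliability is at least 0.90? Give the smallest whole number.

k ≥ ρ*(1−ρ₁)/(ρ₁(1−ρ*)) = 0.90·0.59 / (0.41·0.10) = 12.951.
Smallest integer k = 13.

13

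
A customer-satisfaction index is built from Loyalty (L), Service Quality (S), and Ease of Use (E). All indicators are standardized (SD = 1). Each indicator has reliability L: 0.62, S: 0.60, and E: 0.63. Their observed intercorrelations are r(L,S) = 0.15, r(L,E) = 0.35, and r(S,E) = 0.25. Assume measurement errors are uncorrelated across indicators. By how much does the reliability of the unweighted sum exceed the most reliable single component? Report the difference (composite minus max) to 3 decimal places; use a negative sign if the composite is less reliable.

Var(sum) = 3 + 1.5 = 4.5; true-score variance = 1.85 + 1.5 = 3.35; composite reliability = 0.7444.
Max component reliability = 0.6300.
Difference = 0.7444 − 0.6300 = 0.114.

0.114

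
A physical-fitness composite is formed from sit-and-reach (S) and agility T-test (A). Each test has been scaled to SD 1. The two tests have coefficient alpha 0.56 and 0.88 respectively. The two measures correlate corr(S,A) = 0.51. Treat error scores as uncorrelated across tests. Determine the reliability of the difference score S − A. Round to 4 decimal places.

Var(S−A) = 1 + 1 − 2·0.51 = 2 − 1.02 = 0.98.
With uncorrelated errors the cross-covariances are all true-score covariance, so they carry over unchanged; only the diagonal terms shrink to ρᵢσᵢ².
True-score variance = [0.56 + 0.88] − 1.02 = 1.44 − 1.02 = 0.42.
Reliability = 0.42 / 0.98 = 0.4286.

0.4286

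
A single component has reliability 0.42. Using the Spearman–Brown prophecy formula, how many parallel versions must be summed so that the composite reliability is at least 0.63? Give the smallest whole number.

k ≥ ρ*(1−ρ₁)/(ρ₁(1−ρ*)) = 0.63·0.58 / (0.42·0.37) = 2.351.
Smallest integer k = 3.

3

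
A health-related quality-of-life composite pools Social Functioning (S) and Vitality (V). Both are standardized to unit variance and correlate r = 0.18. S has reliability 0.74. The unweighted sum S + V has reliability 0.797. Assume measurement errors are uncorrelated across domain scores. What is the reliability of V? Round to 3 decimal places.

Var(S+V) = 2 + 2·0.18 = 2.360.
True-score variance = ρ_S + ρ_V + 2·0.18, so 0.797 = (0.74 + ρ_V + 0.36) / 2.360.
ρ_V = 0.797·2.360 − 0.74 − 0.36 = 0.781.

0.781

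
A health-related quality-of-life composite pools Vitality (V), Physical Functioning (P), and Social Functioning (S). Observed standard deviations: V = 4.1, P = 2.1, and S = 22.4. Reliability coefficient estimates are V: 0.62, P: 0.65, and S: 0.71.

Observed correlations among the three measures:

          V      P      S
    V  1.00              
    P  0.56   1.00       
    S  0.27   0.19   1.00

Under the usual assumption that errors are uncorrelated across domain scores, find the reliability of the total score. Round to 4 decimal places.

Var(V+P+S) = 4.1² + 2.1² + 22.4² + 2·[4.1·2.1·0.56 + 4.1·22.4·0.27 + 2.1·22.4·0.19] = 522.98 + 77.112 = 600.092.
With uncorrelated errors the cross-covariances are all true-score covariance, so they carry over unchanged; only the diagonal terms shrink to ρᵢσᵢ².
True-score variance = [4.1²·0.62 + 2.1²·0.65 + 22.4²·0.71] + 77.112 = 369.538 + 77.112 = 446.65.
Reliability = 446.65 / 600.092 = 0.7443.

0.7443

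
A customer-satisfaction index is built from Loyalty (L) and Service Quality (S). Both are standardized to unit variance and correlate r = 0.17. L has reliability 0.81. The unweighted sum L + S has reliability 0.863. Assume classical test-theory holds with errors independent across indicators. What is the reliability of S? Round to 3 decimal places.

Var(L+S) = 2 + 2·0.17 = 2.340.
True-score variance = ρ_L + ρ_S + 2·0.17, so 0.863 = (0.81 + ρ_S + 0.34) / 2.340.
ρ_S = 0.863·2.340 − 0.81 − 0.34 = 0.869.

0.869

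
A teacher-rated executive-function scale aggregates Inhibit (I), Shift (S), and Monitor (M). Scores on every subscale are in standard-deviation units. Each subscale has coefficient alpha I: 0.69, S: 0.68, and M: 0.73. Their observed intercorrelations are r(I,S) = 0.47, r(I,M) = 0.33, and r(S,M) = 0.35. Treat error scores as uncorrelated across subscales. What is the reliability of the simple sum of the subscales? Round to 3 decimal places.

Var(I+S+M) = 3 + 2·[0.47 + 0.33 + 0.35] = 3 + 2.3 = 5.3.
Under uncorrelated errors the observed covariances equal the true-score covariances, so only the own-variance terms attenuate.
True-score variance = [0.69 + 0.68 + 0.73] + 2.3 = 2.1 + 2.3 = 4.4.
Reliability = 4.4 / 5.3 = 0.830.

0.830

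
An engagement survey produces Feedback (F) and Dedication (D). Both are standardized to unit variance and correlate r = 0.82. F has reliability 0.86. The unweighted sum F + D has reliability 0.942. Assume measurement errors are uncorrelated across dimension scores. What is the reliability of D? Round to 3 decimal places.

0.929

Var(F+D) = 2 + 2·0.82 = 3.640.
True-score variance = ρ_F + ρ_D + 2·0.82, so 0.942 = (0.86 + ρ_D + 1.64) / 3.640.
ρ_D = 0.942·3.640 − 0.86 − 1.64 = 0.929.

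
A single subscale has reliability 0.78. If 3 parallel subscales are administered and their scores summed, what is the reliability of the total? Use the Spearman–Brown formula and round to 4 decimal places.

ρ_k = kρ / (1 + (k−1)ρ) = 3·0.78 / (1 + 2·0.78) = 2.340 / 2.560 = 0.9141.

0.9141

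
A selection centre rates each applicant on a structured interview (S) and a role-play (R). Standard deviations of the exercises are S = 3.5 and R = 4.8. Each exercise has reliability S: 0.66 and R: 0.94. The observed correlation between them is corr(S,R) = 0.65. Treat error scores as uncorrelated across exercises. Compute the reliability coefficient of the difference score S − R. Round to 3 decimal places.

Var(S−R) = 3.5² + 4.8² − 2·3.5·4.8·0.65 = 35.29 − 21.84 = 13.45.
Because errors are independent across components, Cov(Tᵢ,Tⱼ) = Cov(Xᵢ,Xⱼ); the off-diagonal part of the true-score variance is the same as above.
True-score variance = [3.5²·0.66 + 4.8²·0.94] − 21.84 = 29.7426 − 21.84 = 7.9026.
Reliability = 7.9026 / 13.45 = 0.588.

0.588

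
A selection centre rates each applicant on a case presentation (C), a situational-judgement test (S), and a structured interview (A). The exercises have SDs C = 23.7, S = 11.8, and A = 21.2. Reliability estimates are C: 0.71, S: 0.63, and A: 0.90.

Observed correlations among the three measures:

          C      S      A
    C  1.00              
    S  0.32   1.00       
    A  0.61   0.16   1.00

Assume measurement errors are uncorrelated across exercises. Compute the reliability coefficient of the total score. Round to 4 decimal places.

Var(C+S+A) = 23.7² + 11.8² + 21.2² + 2·[23.7·11.8·0.32 + 23.7·21.2·0.61 + 11.8·21.2·0.16] = 1150.37 + 872.01 = 2022.38.
With uncorrelated errors the cross-covariances are all true-score covariance, so they carry over unchanged; only the diagonal terms shrink to ρᵢσᵢ².
True-score variance = [23.7²·0.71 + 11.8²·0.63 + 21.2²·0.90] + 872.01 = 891.017 + 872.01 = 1763.03.
Reliability = 1763.03 / 2022.38 = 0.8718.

0.8718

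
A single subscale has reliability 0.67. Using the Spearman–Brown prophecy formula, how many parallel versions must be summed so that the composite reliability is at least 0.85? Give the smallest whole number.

k ≥ ρ*(1−ρ₁)/(ρ₁(1−ρ*)) = 0.85·0.33 / (0.67·0.15) = 2.791.
Smallest integer k = 3.

3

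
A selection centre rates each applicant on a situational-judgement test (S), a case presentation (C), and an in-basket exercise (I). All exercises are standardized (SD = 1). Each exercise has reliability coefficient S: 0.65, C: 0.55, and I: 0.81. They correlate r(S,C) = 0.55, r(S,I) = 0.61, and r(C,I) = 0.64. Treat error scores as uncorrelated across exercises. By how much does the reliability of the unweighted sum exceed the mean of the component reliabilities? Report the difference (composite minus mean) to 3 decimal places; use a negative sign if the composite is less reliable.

Var(sum) = 3 + 3.6 = 6.6; true-score variance = 2.01 + 3.6 = 5.61; composite reliability = 0.8500.
Mean component reliability = 0.6700.
Difference = 0.8500 − 0.6700 = 0.180.

0.180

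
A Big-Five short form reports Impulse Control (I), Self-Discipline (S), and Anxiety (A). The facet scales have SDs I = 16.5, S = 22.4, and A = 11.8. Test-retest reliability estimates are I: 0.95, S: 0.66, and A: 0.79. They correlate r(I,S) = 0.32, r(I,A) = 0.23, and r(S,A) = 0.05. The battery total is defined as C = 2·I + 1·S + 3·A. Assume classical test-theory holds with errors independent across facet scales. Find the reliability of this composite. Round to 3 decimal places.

0.876

Var(C) = 2²·16.5² + 22.4² + 3²·11.8² + 2·[2·16.5·22.4·0.32 + 6·16.5·11.8·0.23 + 3·22.4·11.8·0.05] = 2843.92 + 1089.76 = 3933.68.
Because errors are independent across components, Cov(Tᵢ,Tⱼ) = Cov(Xᵢ,Xⱼ); the off-diagonal part of the true-score variance is the same as above.
True-score variance = [2²·16.5²·0.95 + 22.4²·0.66 + 3²·11.8²·0.79] + 1089.76 = 2355.71 + 1089.76 = 3445.46.
Reliability = 3445.46 / 3933.68 = 0.876.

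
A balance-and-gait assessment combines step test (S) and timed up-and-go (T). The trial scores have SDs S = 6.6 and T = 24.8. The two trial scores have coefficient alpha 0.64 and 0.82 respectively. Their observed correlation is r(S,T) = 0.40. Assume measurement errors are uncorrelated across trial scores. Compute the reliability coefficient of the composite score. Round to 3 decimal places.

0.840

Var(S+T) = 6.6² + 24.8² + 2·[6.6·24.8·0.40] = 658.6 + 130.944 = 789.544.
Under uncorrelated errors the observed covariances equal the true-score covariances, so only the own-variance terms attenuate.
True-score variance = [6.6²·0.64 + 24.8²·0.82] + 130.944 = 532.211 + 130.944 = 663.155.
Reliability = 663.155 / 789.544 = 0.840.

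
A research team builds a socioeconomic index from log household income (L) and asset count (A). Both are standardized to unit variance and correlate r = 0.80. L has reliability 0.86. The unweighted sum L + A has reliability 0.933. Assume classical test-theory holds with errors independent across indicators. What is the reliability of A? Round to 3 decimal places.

0.899

Var(L+A) = 2 + 2·0.80 = 3.600.
True-score variance = ρ_L + ρ_A + 2·0.80, so 0.933 = (0.86 + ρ_A + 1.60) / 3.600.
ρ_A = 0.933·3.600 − 0.86 − 1.60 = 0.899.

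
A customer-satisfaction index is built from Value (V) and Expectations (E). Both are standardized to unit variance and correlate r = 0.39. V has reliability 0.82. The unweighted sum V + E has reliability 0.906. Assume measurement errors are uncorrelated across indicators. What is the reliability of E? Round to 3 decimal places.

Var(V+E) = 2 + 2·0.39 = 2.780.
True-score variance = ρ_V + ρ_E + 2·0.39, so 0.906 = (0.82 + ρ_E + 0.78) / 2.780.
ρ_E = 0.906·2.780 − 0.82 − 0.78 = 0.919.

0.919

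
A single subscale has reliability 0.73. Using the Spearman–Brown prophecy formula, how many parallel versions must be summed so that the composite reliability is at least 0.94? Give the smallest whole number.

k ≥ ρ*(1−ρ₁)/(ρ₁(1−ρ*)) = 0.94·0.27 / (0.73·0.06) = 5.795.
Smallest integer k = 6.

6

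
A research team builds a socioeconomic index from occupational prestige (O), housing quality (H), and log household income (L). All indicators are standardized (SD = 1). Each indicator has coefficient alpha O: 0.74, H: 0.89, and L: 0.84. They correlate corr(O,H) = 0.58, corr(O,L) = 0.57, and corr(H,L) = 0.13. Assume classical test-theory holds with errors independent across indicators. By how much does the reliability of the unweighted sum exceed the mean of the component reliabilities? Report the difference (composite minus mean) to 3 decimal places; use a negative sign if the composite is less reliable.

Var(sum) = 3 + 2.56 = 5.56; true-score variance = 2.47 + 2.56 = 5.03; composite reliability = 0.9047.
Mean component reliability = 0.8233.
Difference = 0.9047 − 0.8233 = 0.081.

0.081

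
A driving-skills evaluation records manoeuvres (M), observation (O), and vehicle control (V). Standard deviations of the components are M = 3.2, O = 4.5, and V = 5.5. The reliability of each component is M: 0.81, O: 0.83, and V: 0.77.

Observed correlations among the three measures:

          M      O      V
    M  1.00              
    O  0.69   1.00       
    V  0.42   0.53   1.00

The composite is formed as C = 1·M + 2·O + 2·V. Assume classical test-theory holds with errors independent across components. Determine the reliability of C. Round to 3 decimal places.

0.887

Var(C) = 3.2² + 2²·4.5² + 2²·5.5² + 2·[2·3.2·4.5·0.69 + 2·3.2·5.5·0.42 + 4·4.5·5.5·0.53] = 212.24 + 174.252 = 386.492.
Because errors are independent across components, Cov(Tᵢ,Tⱼ) = Cov(Xᵢ,Xⱼ); the off-diagonal part of the true-score variance is the same as above.
True-score variance = [3.2²·0.81 + 2²·4.5²·0.83 + 2²·5.5²·0.77] + 174.252 = 168.694 + 174.252 = 342.946.
Reliability = 342.946 / 386.492 = 0.887.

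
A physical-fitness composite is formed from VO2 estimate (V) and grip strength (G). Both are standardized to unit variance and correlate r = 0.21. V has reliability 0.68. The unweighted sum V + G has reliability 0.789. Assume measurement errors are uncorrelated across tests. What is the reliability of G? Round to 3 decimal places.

0.809

Var(V+G) = 2 + 2·0.21 = 2.420.
True-score variance = ρ_V + ρ_G + 2·0.21, so 0.789 = (0.68 + ρ_G + 0.42) / 2.420.
ρ_G = 0.789·2.420 − 0.68 − 0.42 = 0.809.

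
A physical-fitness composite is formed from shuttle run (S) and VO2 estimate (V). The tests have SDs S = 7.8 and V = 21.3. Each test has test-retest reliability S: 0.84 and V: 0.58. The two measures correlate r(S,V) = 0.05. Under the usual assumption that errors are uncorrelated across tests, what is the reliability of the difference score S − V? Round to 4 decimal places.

0.5978

Var(S−V) = 7.8² + 21.3² − 2·7.8·21.3·0.05 = 514.53 − 16.614 = 497.916.
Under uncorrelated errors the observed covariances equal the true-score covariances, so only the own-variance terms attenuate.
True-score variance = [7.8²·0.84 + 21.3²·0.58] − 16.614 = 314.246 − 16.614 = 297.632.
Reliability = 297.632 / 497.916 = 0.5978.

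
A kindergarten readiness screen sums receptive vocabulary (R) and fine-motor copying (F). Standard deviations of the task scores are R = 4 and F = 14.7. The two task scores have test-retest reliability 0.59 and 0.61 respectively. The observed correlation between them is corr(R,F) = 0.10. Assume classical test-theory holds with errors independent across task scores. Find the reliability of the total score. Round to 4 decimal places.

Var(R+F) = 4² + 14.7² + 2·[4·14.7·0.10] = 232.09 + 11.76 = 243.85.
Under uncorrelated errors the observed covariances equal the true-score covariances, so only the own-variance terms attenuate.
True-score variance = [4²·0.59 + 14.7²·0.61] + 11.76 = 141.255 + 11.76 = 153.015.
Reliability = 153.015 / 243.85 = 0.6275.

0.6275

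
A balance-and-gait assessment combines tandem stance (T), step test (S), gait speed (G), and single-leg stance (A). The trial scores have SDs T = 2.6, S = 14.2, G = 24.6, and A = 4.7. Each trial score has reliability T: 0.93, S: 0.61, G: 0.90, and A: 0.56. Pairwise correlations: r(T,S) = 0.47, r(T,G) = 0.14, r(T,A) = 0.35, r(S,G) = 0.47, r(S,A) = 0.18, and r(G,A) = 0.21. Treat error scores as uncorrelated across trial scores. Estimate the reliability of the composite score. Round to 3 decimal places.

0.885

Var(T+S+G+A) = 2.6² + 14.2² + 24.6² + 4.7² + 2·[2.6·14.2·0.47 + 2.6·24.6·0.14 + 2.6·4.7·0.35 + 14.2·24.6·0.47 + 14.2·4.7·0.18 + 24.6·4.7·0.21] = 835.65 + 462.115 = 1297.77.
With uncorrelated errors the cross-covariances are all true-score covariance, so they carry over unchanged; only the diagonal terms shrink to ρᵢσᵢ².
True-score variance = [2.6²·0.93 + 14.2²·0.61 + 24.6²·0.90 + 4.7²·0.56] + 462.115 = 686.302 + 462.115 = 1148.42.
Reliability = 1148.42 / 1297.77 = 0.885.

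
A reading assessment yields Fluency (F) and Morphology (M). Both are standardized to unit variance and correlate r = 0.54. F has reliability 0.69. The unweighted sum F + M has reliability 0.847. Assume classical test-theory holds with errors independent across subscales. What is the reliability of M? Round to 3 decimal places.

0.839

Var(F+M) = 2 + 2·0.54 = 3.080.
True-score variance = ρ_F + ρ_M + 2·0.54, so 0.847 = (0.69 + ρ_M + 1.08) / 3.080.
ρ_M = 0.847·3.080 − 0.69 − 1.08 = 0.839.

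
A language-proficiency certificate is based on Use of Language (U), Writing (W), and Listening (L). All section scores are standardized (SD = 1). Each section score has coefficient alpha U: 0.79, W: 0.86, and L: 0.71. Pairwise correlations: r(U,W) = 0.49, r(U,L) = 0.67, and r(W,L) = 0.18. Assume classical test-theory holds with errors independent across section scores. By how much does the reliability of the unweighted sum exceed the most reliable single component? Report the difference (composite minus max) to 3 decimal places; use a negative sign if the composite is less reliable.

Var(sum) = 3 + 2.68 = 5.68; true-score variance = 2.36 + 2.68 = 5.04; composite reliability = 0.8873.
Max component reliability = 0.8600.
Difference = 0.8873 − 0.8600 = 0.027.

0.027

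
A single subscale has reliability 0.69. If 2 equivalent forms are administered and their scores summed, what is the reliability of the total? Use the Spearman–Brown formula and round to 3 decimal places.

0.817

ρ_k = kρ / (1 + (k−1)ρ) = 2·0.69 / (1 + 1·0.69) = 1.380 / 1.690 = 0.817.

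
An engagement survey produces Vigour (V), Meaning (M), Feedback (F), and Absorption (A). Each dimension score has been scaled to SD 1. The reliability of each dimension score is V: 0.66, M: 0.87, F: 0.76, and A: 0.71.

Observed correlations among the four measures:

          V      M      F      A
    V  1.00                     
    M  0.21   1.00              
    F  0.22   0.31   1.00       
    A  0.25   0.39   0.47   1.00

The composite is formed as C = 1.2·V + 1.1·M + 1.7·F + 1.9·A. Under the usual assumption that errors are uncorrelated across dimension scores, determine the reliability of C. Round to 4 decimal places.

Var(C) = 1.2² + 1.1² + 1.7² + 1.9² + 2·[1.32·0.21 + 2.04·0.22 + 2.28·0.25 + 1.87·0.31 + 2.09·0.39 + 3.23·0.47] = 9.15 + 8.4178 = 17.5678.
Under uncorrelated errors the observed covariances equal the true-score covariances, so only the own-variance terms attenuate.
True-score variance = [1.2²·0.66 + 1.1²·0.87 + 1.7²·0.76 + 1.9²·0.71] + 8.4178 = 6.7626 + 8.4178 = 15.1804.
Reliability = 15.1804 / 17.5678 = 0.8641.

0.8641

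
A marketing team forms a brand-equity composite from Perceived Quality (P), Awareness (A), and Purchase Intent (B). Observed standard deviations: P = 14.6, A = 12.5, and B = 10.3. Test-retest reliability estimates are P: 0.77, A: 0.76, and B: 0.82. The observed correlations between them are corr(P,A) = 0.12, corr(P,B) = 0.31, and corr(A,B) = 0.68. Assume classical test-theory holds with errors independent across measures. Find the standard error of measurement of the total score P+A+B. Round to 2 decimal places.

10.28

Var(total) = 475.5 + 312.136 = 787.636.
True-score variance = 369.877 + 312.136 = 682.013, so reliability = 0.8659.
Error variance = 787.636 − 682.013 = 105.623; SEM = √105.623 = 10.28.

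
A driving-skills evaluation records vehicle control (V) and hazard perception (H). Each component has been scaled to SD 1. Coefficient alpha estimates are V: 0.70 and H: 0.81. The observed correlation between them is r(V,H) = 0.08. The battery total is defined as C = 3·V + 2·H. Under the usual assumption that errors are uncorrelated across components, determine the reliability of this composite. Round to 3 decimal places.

Var(C) = 3² + 2² + 2·[6·0.08] = 13 + 0.96 = 13.96.
Because errors are independent across components, Cov(Tᵢ,Tⱼ) = Cov(Xᵢ,Xⱼ); the off-diagonal part of the true-score variance is the same as above.
True-score variance = [3²·0.70 + 2²·0.81] + 0.96 = 9.54 + 0.96 = 10.5.
Reliability = 10.5 / 13.96 = 0.752.

0.752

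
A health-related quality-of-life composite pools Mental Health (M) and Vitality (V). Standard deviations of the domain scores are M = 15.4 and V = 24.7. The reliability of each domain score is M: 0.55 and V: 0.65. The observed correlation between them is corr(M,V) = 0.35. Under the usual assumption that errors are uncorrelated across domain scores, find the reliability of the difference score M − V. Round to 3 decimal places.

Var(M−V) = 15.4² + 24.7² − 2·15.4·24.7·0.35 = 847.25 − 266.266 = 580.984.
Because errors are independent across components, Cov(Tᵢ,Tⱼ) = Cov(Xᵢ,Xⱼ); the off-diagonal part of the true-score variance is the same as above.
True-score variance = [15.4²·0.55 + 24.7²·0.65] − 266.266 = 526.996 − 266.266 = 260.731.
Reliability = 260.731 / 580.984 = 0.449.

0.449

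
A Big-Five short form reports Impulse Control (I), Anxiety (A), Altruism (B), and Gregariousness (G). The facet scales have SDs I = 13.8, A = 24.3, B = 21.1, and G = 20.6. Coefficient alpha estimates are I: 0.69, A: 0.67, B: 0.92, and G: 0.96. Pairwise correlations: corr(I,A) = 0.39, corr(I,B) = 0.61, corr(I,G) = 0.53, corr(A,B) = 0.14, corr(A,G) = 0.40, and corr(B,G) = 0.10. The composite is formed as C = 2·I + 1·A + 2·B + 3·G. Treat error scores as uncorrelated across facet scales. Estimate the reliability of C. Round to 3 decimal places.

Var(C) = 2²·13.8² + 24.3² + 2²·21.1² + 3²·20.6² + 2·[2·13.8·24.3·0.39 + 4·13.8·21.1·0.61 + 6·13.8·20.6·0.53 + 2·24.3·21.1·0.14 + 3·24.3·20.6·0.40 + 6·21.1·20.6·0.10] = 6952.33 + 5762.22 = 12714.6.
With uncorrelated errors the cross-covariances are all true-score covariance, so they carry over unchanged; only the diagonal terms shrink to ρᵢσᵢ².
True-score variance = [2²·13.8²·0.69 + 24.3²·0.67 + 2²·21.1²·0.92 + 3²·20.6²·0.96] + 5762.22 = 6226.09 + 5762.22 = 11988.3.
Reliability = 11988.3 / 12714.6 = 0.943.

0.943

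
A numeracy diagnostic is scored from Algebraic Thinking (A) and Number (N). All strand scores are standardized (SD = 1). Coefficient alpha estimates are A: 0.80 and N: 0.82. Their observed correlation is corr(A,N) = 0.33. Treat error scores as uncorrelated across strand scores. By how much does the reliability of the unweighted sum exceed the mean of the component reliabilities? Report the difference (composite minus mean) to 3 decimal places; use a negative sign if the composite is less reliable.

Var(sum) = 2 + 0.66 = 2.66; true-score variance = 1.62 + 0.66 = 2.28; composite reliability = 0.8571.
Mean component reliability = 0.8100.
Difference = 0.8571 − 0.8100 = 0.047.

0.047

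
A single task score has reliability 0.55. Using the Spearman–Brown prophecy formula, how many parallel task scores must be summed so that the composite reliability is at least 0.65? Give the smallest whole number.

k ≥ ρ*(1−ρ₁)/(ρ₁(1−ρ*)) = 0.65·0.45 / (0.55·0.35) = 1.519.
Smallest integer k = 2.

2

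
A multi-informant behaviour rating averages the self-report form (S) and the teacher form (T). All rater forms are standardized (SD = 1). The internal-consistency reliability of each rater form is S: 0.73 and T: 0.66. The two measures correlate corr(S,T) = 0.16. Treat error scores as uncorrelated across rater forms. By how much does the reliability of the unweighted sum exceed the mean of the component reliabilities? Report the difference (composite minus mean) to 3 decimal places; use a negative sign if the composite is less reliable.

Var(sum) = 2 + 0.32 = 2.32; true-score variance = 1.39 + 0.32 = 1.71; composite reliability = 0.7371.
Mean component reliability = 0.6950.
Difference = 0.7371 − 0.6950 = 0.042.

0.042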